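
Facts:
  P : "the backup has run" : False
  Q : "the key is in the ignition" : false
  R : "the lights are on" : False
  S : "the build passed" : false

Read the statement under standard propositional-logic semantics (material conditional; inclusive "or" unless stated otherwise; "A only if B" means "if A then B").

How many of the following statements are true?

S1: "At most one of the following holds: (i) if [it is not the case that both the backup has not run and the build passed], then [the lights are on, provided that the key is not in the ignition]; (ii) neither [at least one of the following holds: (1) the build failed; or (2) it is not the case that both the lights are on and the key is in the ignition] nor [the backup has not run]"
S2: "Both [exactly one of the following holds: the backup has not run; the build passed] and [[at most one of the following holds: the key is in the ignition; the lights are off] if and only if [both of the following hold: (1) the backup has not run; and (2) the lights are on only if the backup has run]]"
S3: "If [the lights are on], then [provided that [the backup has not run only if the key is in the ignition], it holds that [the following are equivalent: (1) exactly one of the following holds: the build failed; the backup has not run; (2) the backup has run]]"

3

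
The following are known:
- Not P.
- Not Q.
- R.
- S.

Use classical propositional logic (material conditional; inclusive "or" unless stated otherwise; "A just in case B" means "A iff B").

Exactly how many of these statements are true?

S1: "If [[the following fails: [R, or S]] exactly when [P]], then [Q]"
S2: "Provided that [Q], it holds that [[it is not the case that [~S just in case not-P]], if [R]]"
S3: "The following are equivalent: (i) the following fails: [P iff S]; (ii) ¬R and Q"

1

S1: Formalization: (not (R or S) iff P) -> Q

R or S = True or True = True
not (R or S) = not True = False
not (R or S) iff P = False iff False = True
(not (R or S) iff P) -> Q = True -> False = False
So S1 is false.

S2: In symbols: Q -> (R -> not (not S iff not P))

not S = not True = False
not P = not False = True
not S iff not P = False iff True = False
not (not S iff not P) = not False = True
R -> not (not S iff not P) = True -> True = True
Q -> (R -> not (not S iff not P)) = False -> True = True
Thus S2 is true.

S3: Formalization: not (P iff S) iff (not R and Q)

P iff S = False iff True = False
not (P iff S) = not False = True
not R = not True = False
not R and Q = False and False = False
not (P iff S) iff (not R and Q) = True iff False = False
So S3 is false.

1 of the 3 statements is true (S2).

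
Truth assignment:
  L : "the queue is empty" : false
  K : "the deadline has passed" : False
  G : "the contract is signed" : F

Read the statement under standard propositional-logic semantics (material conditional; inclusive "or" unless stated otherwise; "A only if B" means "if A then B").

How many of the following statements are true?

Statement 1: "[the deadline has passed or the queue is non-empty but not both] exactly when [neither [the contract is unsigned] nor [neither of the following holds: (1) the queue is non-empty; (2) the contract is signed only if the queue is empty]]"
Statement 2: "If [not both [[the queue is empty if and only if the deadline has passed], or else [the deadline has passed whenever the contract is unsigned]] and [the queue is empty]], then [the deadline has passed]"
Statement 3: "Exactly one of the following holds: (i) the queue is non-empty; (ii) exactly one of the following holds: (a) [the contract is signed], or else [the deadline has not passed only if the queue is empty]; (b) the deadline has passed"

1

Statement 1: In symbols: (K xor not L) iff (not G nor (not L nor (G -> L)))

not L = not False = True
K xor not L = False xor True = True
not G = not False = True
not L = not False = True
G -> L = False -> False = True
not L nor (G -> L) = True nor True = False
not G nor (not L nor (G -> L)) = True nor False = False
(K xor not L) iff (not G nor (not L nor (G -> L))) = True iff False = False
Hence Statement 1 is false.

Statement 2: In symbols: (((L iff K) or (not G -> K)) nand L) -> K

L iff K = False iff False = True
not G = not False = True
not G -> K = True -> False = False
(L iff K) or (not G -> K) = True or False = True
((L iff K) or (not G -> K)) nand L = True nand False = True
(((L iff K) or (not G -> K)) nand L) -> K = True -> False = False
Thus Statement 2 is false.

Statement 3: Formalization: not L xor ((G or (not K -> L)) xor K)

not L = not False = True
not K = not False = True
not K -> L = True -> False = False
G or (not K -> L) = False or False = False
(G or (not K -> L)) xor K = False xor False = False
not L xor ((G or (not K -> L)) xor K) = True xor False = True
Hence Statement 3 is true.

True statements: 1 (Statement 3).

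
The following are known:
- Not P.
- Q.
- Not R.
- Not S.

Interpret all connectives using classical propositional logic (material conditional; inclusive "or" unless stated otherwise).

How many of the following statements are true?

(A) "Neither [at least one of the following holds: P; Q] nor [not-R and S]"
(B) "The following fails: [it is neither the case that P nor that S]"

0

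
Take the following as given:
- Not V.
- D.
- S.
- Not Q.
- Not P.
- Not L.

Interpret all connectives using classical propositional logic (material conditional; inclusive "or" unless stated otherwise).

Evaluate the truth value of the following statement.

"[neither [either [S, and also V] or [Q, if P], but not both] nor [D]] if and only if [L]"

This is (((S & V) xor (P -> Q)) nor D) <-> L.

S & V = T & F = F
P -> Q = F -> F = T
(S & V) xor (P -> Q) = F xor T = T
((S & V) xor (P -> Q)) nor D = T nor T = F
(((S & V) xor (P -> Q)) nor D) <-> L = F <-> F = T

True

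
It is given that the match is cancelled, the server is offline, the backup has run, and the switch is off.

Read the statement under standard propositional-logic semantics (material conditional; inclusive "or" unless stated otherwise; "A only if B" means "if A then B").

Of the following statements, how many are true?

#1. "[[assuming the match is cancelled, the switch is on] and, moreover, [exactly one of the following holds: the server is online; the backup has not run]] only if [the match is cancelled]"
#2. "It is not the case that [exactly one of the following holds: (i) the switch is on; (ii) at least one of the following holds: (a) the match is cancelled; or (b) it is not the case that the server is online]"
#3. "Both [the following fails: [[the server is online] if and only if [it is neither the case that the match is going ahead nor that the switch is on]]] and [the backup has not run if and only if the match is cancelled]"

Let S = "the match is cancelled" (True), K = "the switch is on" (False), L = "the server is online" (False), V = "the backup has run" (True).

#1: In symbols: ((S -> K) and (L xor not V)) -> S

S -> K = True -> False = False
not V = not True = False
L xor not V = False xor False = False
(S -> K) and (L xor not V) = False and False = False
((S -> K) and (L xor not V)) -> S = False -> True = True
So #1 is true.

#2: Parsed as not (K xor (S or not L))

not L = not False = True
S or not L = True or True = True
K xor (S or not L) = False xor True = True
not (K xor (S or not L)) = not True = False
Hence #2 is false.

#3: Parsed as not (L iff (not S nor K)) and (not V iff S)

not S = not True = False
not S nor K = False nor False = True
L iff (not S nor K) = False iff True = False
not (L iff (not S nor K)) = not False = True
not V = not True = False
not V iff S = False iff True = False
not (L iff (not S nor K)) and (not V iff S) = True and False = False
Hence #3 is false.

Count: 1.

1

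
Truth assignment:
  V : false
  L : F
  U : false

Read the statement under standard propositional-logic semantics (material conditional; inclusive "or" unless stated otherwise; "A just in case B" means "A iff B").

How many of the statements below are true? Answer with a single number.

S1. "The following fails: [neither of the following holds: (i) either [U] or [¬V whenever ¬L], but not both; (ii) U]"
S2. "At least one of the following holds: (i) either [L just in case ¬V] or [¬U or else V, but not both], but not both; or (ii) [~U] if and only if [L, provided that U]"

2

S1: This is not ((U xor (not L -> not V)) nor U).

not L = not False = True
not V = not False = True
not L -> not V = True -> True = True
U xor (not L -> not V) = False xor True = True
(U xor (not L -> not V)) nor U = True nor False = False
not ((U xor (not L -> not V)) nor U) = not False = True
So S1 is true.

S2: Formalization: ((L iff not V) xor (not U xor V)) or (not U iff (U -> L))

not V = not False = True
L iff not V = False iff True = False
not U = not False = True
not U xor V = True xor False = True
(L iff not V) xor (not U xor V) = False xor True = True
not U = not False = True
U -> L = False -> False = True
not U iff (U -> L) = True iff True = True
((L iff not V) xor (not U xor V)) or (not U iff (U -> L)) = True or True = True
Thus S2 is true.

True statements: 2.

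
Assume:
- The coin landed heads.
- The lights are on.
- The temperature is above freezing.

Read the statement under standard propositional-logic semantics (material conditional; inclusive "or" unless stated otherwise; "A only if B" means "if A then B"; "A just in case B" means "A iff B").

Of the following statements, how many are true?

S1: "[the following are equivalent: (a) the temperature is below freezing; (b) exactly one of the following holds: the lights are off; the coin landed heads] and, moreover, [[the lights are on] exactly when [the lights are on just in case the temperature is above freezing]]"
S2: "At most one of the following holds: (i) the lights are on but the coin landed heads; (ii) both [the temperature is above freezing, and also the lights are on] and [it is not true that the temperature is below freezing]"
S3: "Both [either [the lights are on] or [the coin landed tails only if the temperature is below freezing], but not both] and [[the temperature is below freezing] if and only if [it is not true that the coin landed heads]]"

0

Let R = "the temperature is below freezing" (F), Q = "the lights are on" (T), P = "the coin landed heads" (T).

S1: In symbols: (R <-> (~Q xor P)) & (Q <-> (Q <-> ~R))

~Q = ~T = F
~Q xor P = F xor T = T
R <-> (~Q xor P) = F <-> T = F
~R = ~F = T
Q <-> ~R = T <-> T = T
Q <-> (Q <-> ~R) = T <-> T = T
(R <-> (~Q xor P)) & (Q <-> (Q <-> ~R)) = F & T = F
Thus S1 is false.

S2: Formalization: (Q & P) nand ((~R & Q) & ~R)

Q & P = T & T = T
~R = ~F = T
~R & Q = T & T = T
~R = ~F = T
(~R & Q) & ~R = T & T = T
(Q & P) nand ((~R & Q) & ~R) = T nand T = F
So S2 is false.

S3: This is (Q xor (~P -> R)) & (R <-> ~P).

~P = ~T = F
~P -> R = F -> F = T
Q xor (~P -> R) = T xor T = F
~P = ~T = F
R <-> ~P = F <-> F = T
(Q xor (~P -> R)) & (R <-> ~P) = F & T = F
Hence S3 is false.

0 of the 3 statements are true (none).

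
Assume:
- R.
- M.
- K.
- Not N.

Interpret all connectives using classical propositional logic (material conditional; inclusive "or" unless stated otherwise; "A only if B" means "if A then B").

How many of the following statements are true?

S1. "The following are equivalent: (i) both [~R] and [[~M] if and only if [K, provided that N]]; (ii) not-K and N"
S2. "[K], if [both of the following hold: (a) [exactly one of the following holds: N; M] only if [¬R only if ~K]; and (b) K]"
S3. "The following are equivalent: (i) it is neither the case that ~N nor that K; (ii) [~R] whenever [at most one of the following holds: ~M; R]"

S1: Parsed as (¬R ∧ (¬M ↔ (N → K))) ↔ (¬K ∧ N)

¬R = ¬T = F
¬M = ¬T = F
N → K = F → T = T
¬M ↔ (N → K) = F ↔ T = F
¬R ∧ (¬M ↔ (N → K)) = F ∧ F = F
¬K = ¬T = F
¬K ∧ N = F ∧ F = F
(¬R ∧ (¬M ↔ (N → K))) ↔ (¬K ∧ N) = F ↔ F = T
Thus S1 is true.

S2: In symbols: (((N ⊕ M) → (¬R → ¬K)) ∧ K) → K

N ⊕ M = F ⊕ T = T
¬R = ¬T = F
¬K = ¬T = F
¬R → ¬K = F → F = T
(N ⊕ M) → (¬R → ¬K) = T → T = T
((N ⊕ M) → (¬R → ¬K)) ∧ K = T ∧ T = T
(((N ⊕ M) → (¬R → ¬K)) ∧ K) → K = T → T = T
Hence S2 is true.

S3: Parsed as (¬N ↓ K) ↔ ((¬M ↑ R) → ¬R)

¬N = ¬F = T
¬N ↓ K = T ↓ T = F
¬M = ¬T = F
¬M ↑ R = F ↑ T = T
¬R = ¬T = F
(¬M ↑ R) → ¬R = T → F = F
(¬N ↓ K) ↔ ((¬M ↑ R) → ¬R) = F ↔ F = T
Hence S3 is true.

3 of the 3 statements are true.

3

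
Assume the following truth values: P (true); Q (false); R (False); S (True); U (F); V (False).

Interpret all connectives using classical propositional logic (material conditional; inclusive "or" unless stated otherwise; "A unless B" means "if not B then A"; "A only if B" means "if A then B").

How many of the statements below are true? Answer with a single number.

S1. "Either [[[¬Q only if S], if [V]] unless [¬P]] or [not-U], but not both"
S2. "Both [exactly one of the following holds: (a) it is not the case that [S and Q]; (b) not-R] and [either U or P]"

0

S1: In symbols: ((V -> (~Q -> S)) | ~P) xor ~U

~Q = ~F = T
~Q -> S = T -> T = T
V -> (~Q -> S) = F -> T = T
~P = ~T = F
(V -> (~Q -> S)) | ~P = T | F = T
~U = ~F = T
((V -> (~Q -> S)) | ~P) xor ~U = T xor T = F
So S1 is false.

S2: Formalization: (~(S & Q) xor ~R) & (U | P)

S & Q = T & F = F
~(S & Q) = ~F = T
~R = ~F = T
~(S & Q) xor ~R = T xor T = F
U | P = F | T = T
(~(S & Q) xor ~R) & (U | P) = F & T = F
Hence S2 is false.

0 of the 2 statements are true (none).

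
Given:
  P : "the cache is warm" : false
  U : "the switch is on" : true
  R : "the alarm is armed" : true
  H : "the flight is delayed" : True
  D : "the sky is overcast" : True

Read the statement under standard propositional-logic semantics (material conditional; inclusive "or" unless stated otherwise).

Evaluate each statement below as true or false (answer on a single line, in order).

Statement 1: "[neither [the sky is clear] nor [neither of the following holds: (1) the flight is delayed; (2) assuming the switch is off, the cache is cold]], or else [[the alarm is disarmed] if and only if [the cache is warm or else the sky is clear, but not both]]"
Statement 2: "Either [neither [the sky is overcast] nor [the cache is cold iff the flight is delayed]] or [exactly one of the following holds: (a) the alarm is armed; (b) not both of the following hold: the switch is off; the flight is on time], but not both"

Statement 1: Formalization: (~D nor (H nor (~U -> ~P))) | (~R <-> (P xor ~D))

~D = ~T = F
~U = ~T = F
~P = ~F = T
~U -> ~P = F -> T = T
H nor (~U -> ~P) = T nor T = F
~D nor (H nor (~U -> ~P)) = F nor F = T
~R = ~T = F
~D = ~T = F
P xor ~D = F xor F = F
~R <-> (P xor ~D) = F <-> F = T
(~D nor (H nor (~U -> ~P))) | (~R <-> (P xor ~D)) = T | T = T
Hence Statement 1 is true.

Statement 2: Parsed as (D nor (~P <-> H)) xor (R xor (~U nand ~H))

~P = ~F = T
~P <-> H = T <-> T = T
D nor (~P <-> H) = T nor T = F
~U = ~T = F
~H = ~T = F
~U nand ~H = F nand F = T
R xor (~U nand ~H) = T xor T = F
(D nor (~P <-> H)) xor (R xor (~U nand ~H)) = F xor F = F
Thus Statement 2 is false.

Statement 1 T; Statement 2 F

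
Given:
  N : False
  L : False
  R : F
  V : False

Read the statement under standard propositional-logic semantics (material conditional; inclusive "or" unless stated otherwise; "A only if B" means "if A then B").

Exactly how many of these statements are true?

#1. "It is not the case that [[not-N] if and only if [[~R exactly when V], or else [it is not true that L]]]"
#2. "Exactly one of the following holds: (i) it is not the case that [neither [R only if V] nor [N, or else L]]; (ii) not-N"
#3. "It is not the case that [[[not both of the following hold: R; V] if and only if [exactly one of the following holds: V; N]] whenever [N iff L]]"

#1: In symbols: ~(~N <-> ((~R <-> V) | ~L))

~N = ~F = T
~R = ~F = T
~R <-> V = T <-> F = F
~L = ~F = T
(~R <-> V) | ~L = F | T = T
~N <-> ((~R <-> V) | ~L) = T <-> T = T
~(~N <-> ((~R <-> V) | ~L)) = ~T = F
Thus #1 is false.

#2: Parsed as ~((R -> V) nor (N | L)) xor ~N

R -> V = F -> F = T
N | L = F | F = F
(R -> V) nor (N | L) = T nor F = F
~((R -> V) nor (N | L)) = ~F = T
~N = ~F = T
~((R -> V) nor (N | L)) xor ~N = T xor T = F
Thus #2 is false.

#3: In symbols: ~((N <-> L) -> ((R nand V) <-> (V xor N)))

N <-> L = F <-> F = T
R nand V = F nand F = T
V xor N = F xor F = F
(R nand V) <-> (V xor N) = T <-> F = F
(N <-> L) -> ((R nand V) <-> (V xor N)) = T -> F = F
~((N <-> L) -> ((R nand V) <-> (V xor N))) = ~F = T
So #3 is true.

1 of the 3 statements is true.

1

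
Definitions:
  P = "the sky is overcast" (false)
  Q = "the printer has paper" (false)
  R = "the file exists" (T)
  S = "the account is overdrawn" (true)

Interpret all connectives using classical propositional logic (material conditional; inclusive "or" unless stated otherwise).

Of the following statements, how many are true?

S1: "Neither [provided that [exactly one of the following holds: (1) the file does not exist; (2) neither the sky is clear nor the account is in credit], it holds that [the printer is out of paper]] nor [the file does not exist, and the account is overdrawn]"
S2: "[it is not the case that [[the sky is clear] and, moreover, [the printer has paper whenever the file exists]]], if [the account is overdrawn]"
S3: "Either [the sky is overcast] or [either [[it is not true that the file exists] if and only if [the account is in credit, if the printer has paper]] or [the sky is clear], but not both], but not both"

2

S1: This is ((not R xor (not P nor not S)) -> not Q) nor (not R and S).

not R = not True = False
not P = not False = True
not S = not True = False
not P nor not S = True nor False = False
not R xor (not P nor not S) = False xor False = False
not Q = not False = True
(not R xor (not P nor not S)) -> not Q = False -> True = True
not R = not True = False
not R and S = False and True = False
((not R xor (not P nor not S)) -> not Q) nor (not R and S) = True nor False = False
So S1 is false.

S2: In symbols: S -> not (not P and (R -> Q))

not P = not False = True
R -> Q = True -> False = False
not P and (R -> Q) = True and False = False
not (not P and (R -> Q)) = not False = True
S -> not (not P and (R -> Q)) = True -> True = True
Thus S2 is true.

S3: This is P xor ((not R iff (Q -> not S)) xor not P).

not R = not True = False
not S = not True = False
Q -> not S = False -> False = True
not R iff (Q -> not S) = False iff True = False
not P = not False = True
(not R iff (Q -> not S)) xor not P = False xor True = True
P xor ((not R iff (Q -> not S)) xor not P) = False xor True = True
Hence S3 is true.

True statements: 2.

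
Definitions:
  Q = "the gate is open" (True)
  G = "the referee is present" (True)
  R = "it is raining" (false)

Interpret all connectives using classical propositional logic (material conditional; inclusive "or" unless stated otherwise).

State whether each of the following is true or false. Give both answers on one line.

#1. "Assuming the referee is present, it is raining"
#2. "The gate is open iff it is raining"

#1 F; #2 F

#1: Parsed as G -> R

G -> R = T -> F = F
So #1 is false.

#2: This is Q <-> R.

Q <-> R = T <-> F = F
Thus #2 is false.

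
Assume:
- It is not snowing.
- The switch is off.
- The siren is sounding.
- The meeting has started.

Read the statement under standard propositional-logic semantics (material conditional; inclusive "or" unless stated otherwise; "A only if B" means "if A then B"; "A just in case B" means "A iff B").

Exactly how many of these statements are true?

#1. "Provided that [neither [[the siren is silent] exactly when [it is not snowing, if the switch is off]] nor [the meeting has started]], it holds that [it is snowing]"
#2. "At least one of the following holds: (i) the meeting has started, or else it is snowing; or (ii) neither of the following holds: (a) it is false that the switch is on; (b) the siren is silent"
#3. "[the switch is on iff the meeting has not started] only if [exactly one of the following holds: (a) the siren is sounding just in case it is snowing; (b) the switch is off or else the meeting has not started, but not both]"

3

Let H = "the siren is sounding" (T), R = "the switch is on" (F), G = "it is snowing" (F), P = "the meeting has started" (T).

#1: Formalization: ((¬H ↔ (¬R → ¬G)) ↓ P) → G

¬H = ¬T = F
¬R = ¬F = T
¬G = ¬F = T
¬R → ¬G = T → T = T
¬H ↔ (¬R → ¬G) = F ↔ T = F
(¬H ↔ (¬R → ¬G)) ↓ P = F ↓ T = F
((¬H ↔ (¬R → ¬G)) ↓ P) → G = F → F = T
So #1 is true.

#2: Parsed as (P ∨ G) ∨ (¬R ↓ ¬H)

P ∨ G = T ∨ F = T
¬R = ¬F = T
¬H = ¬T = F
¬R ↓ ¬H = T ↓ F = F
(P ∨ G) ∨ (¬R ↓ ¬H) = T ∨ F = T
So #2 is true.

#3: This is (R ↔ ¬P) → ((H ↔ G) ⊕ (¬R ⊕ ¬P)).

¬P = ¬T = F
R ↔ ¬P = F ↔ F = T
H ↔ G = T ↔ F = F
¬R = ¬F = T
¬P = ¬T = F
¬R ⊕ ¬P = T ⊕ F = T
(H ↔ G) ⊕ (¬R ⊕ ¬P) = F ⊕ T = T
(R ↔ ¬P) → ((H ↔ G) ⊕ (¬R ⊕ ¬P)) = T → T = T
Thus #3 is true.

3 of the 3 statements are true.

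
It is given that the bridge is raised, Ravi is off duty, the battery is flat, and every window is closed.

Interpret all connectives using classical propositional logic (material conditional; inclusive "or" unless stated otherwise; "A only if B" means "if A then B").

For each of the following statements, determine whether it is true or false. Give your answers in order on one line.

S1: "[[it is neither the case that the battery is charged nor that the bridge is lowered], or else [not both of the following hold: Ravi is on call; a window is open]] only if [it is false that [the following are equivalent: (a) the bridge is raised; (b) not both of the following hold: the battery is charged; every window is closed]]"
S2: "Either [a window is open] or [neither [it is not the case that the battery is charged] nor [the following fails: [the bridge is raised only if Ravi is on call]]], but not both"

Let D = "the battery is charged" (F), M = "the bridge is raised" (T), G = "Ravi is on call" (F), V = "a window is open" (F).

S1: Parsed as ((D ↓ ¬M) ∨ (G ↑ V)) → ¬(M ↔ (D ↑ ¬V))

¬M = ¬T = F
D ↓ ¬M = F ↓ F = T
G ↑ V = F ↑ F = T
(D ↓ ¬M) ∨ (G ↑ V) = T ∨ T = T
¬V = ¬F = T
D ↑ ¬V = F ↑ T = T
M ↔ (D ↑ ¬V) = T ↔ T = T
¬(M ↔ (D ↑ ¬V)) = ¬T = F
((D ↓ ¬M) ∨ (G ↑ V)) → ¬(M ↔ (D ↑ ¬V)) = T → F = F
Hence S1 is false.

S2: Parsed as V ⊕ (¬D ↓ ¬(M → G))

¬D = ¬F = T
M → G = T → F = F
¬(M → G) = ¬F = T
¬D ↓ ¬(M → G) = T ↓ T = F
V ⊕ (¬D ↓ ¬(M → G)) = F ⊕ F = F
Hence S2 is false.

S1 False / S2 False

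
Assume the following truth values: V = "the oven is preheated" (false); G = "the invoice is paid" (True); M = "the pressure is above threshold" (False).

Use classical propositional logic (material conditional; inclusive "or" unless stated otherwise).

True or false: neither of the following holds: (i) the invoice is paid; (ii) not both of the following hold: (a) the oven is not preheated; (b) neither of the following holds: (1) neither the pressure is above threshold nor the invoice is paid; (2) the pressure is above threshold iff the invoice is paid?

False

Values: G=T, V=F, M=F.
This is G ↓ (¬V ↑ ((M ↓ G) ↓ (M ↔ G))).

¬V = ¬F = T
M ↓ G = F ↓ T = F
M ↔ G = F ↔ T = F
(M ↓ G) ↓ (M ↔ G) = F ↓ F = T
¬V ↑ ((M ↓ G) ↓ (M ↔ G)) = T ↑ T = F
G ↓ (¬V ↑ ((M ↓ G) ↓ (M ↔ G))) = T ↓ F = F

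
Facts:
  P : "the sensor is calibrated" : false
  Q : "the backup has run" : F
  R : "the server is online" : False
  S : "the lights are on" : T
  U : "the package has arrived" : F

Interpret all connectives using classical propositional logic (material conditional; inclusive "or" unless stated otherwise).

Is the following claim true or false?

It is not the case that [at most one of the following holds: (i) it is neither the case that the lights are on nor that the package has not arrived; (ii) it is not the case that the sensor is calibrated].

False.

Values: S=T, U=F, P=F.
Parsed as ¬((S ↓ ¬U) ↑ ¬P)

¬U = ¬F = T
S ↓ ¬U = T ↓ T = F
¬P = ¬F = T
(S ↓ ¬U) ↑ ¬P = F ↑ T = T
¬((S ↓ ¬U) ↑ ¬P) = ¬T = F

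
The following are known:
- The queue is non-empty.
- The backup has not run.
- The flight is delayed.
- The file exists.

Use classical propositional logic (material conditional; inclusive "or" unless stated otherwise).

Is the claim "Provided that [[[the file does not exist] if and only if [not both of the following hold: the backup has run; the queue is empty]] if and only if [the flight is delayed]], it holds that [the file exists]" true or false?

Let U = "the file exists" (True), Q = "the backup has run" (False), L = "the queue is empty" (False), P = "the flight is delayed" (True).
Parsed as ((not U iff (Q nand L)) iff P) -> U

not U = not True = False
Q nand L = False nand False = True
not U iff (Q nand L) = False iff True = False
(not U iff (Q nand L)) iff P = False iff True = False
((not U iff (Q nand L)) iff P) -> U = False -> True = True

true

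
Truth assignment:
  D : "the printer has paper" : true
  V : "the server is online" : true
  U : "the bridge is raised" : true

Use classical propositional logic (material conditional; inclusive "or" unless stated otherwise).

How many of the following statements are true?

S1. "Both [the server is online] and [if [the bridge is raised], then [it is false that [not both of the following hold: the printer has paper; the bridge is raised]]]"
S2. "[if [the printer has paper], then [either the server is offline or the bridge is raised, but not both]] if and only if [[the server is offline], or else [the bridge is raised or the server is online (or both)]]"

2

S1: Parsed as V & (U -> ~(D nand U))

D nand U = T nand T = F
~(D nand U) = ~F = T
U -> ~(D nand U) = T -> T = T
V & (U -> ~(D nand U)) = T & T = T
So S1 is true.

S2: Parsed as (D -> (~V xor U)) <-> (~V | (U | V))

~V = ~T = F
~V xor U = F xor T = T
D -> (~V xor U) = T -> T = T
~V = ~T = F
U | V = T | T = T
~V | (U | V) = F | T = T
(D -> (~V xor U)) <-> (~V | (U | V)) = T <-> T = T
Thus S2 is true.

Count: 2.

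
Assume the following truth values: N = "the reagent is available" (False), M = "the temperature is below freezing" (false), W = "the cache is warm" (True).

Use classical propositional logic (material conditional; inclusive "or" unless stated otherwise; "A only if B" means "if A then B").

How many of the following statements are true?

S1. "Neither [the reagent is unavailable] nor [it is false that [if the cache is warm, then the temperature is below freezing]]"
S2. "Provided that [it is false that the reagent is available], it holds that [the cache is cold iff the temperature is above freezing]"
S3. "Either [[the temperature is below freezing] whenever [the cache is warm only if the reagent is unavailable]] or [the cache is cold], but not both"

S1: This is ¬N ↓ ¬(W → M).

¬N = ¬F = T
W → M = T → F = F
¬(W → M) = ¬F = T
¬N ↓ ¬(W → M) = T ↓ T = F
Thus S1 is false.

S2: Formalization: ¬N → (¬W ↔ ¬M)

¬N = ¬F = T
¬W = ¬T = F
¬M = ¬F = T
¬W ↔ ¬M = F ↔ T = F
¬N → (¬W ↔ ¬M) = T → F = F
So S2 is false.

S3: Formalization: ((W → ¬N) → M) ⊕ ¬W

¬N = ¬F = T
W → ¬N = T → T = T
(W → ¬N) → M = T → F = F
¬W = ¬T = F
((W → ¬N) → M) ⊕ ¬W = F ⊕ F = F
Thus S3 is false.

True statements: 0 (none).

0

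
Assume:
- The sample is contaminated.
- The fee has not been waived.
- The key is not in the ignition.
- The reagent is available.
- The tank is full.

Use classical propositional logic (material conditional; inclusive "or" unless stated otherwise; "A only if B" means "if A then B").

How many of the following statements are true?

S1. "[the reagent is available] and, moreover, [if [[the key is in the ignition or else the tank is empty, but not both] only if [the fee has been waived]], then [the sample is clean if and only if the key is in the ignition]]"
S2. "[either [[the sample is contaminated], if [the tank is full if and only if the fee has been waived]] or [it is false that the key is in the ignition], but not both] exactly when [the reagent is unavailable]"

2

Let L = "the reagent is available" (T), V = "the key is in the ignition" (F), H = "the tank is full" (T), M = "the fee has been waived" (F), N = "the sample is contaminated" (T).

S1: Parsed as L ∧ (((V ⊕ ¬H) → M) → (¬N ↔ V))

¬H = ¬T = F
V ⊕ ¬H = F ⊕ F = F
(V ⊕ ¬H) → M = F → F = T
¬N = ¬T = F
¬N ↔ V = F ↔ F = T
((V ⊕ ¬H) → M) → (¬N ↔ V) = T → T = T
L ∧ (((V ⊕ ¬H) → M) → (¬N ↔ V)) = T ∧ T = T
So S1 is true.

S2: Formalization: (((H ↔ M) → N) ⊕ ¬V) ↔ ¬L

H ↔ M = T ↔ F = F
(H ↔ M) → N = F → T = T
¬V = ¬F = T
((H ↔ M) → N) ⊕ ¬V = T ⊕ T = F
¬L = ¬T = F
(((H ↔ M) → N) ⊕ ¬V) ↔ ¬L = F ↔ F = T
Hence S2 is true.

True statements: 2 (S1, S2).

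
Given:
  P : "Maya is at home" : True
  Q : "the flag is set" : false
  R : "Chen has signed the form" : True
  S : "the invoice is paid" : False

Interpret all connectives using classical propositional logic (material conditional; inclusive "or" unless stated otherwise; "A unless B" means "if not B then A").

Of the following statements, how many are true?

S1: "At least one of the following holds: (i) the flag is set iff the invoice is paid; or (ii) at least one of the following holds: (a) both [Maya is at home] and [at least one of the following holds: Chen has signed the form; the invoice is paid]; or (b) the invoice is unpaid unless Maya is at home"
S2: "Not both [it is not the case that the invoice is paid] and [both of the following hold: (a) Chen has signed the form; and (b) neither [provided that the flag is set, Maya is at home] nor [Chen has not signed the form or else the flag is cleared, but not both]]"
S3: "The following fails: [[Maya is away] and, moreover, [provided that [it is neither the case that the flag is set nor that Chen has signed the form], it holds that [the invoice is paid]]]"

3

S1: Parsed as (Q iff S) or ((P and (R or S)) or (not S or P))

Q iff S = False iff False = True
R or S = True or False = True
P and (R or S) = True and True = True
not S = not False = True
not S or P = True or True = True
(P and (R or S)) or (not S or P) = True or True = True
(Q iff S) or ((P and (R or S)) or (not S or P)) = True or True = True
Thus S1 is true.

S2: Formalization: not S nand (R and ((Q -> P) nor (not R xor not Q)))

not S = not False = True
Q -> P = False -> True = True
not R = not True = False
not Q = not False = True
not R xor not Q = False xor True = True
(Q -> P) nor (not R xor not Q) = True nor True = False
R and ((Q -> P) nor (not R xor not Q)) = True and False = False
not S nand (R and ((Q -> P) nor (not R xor not Q))) = True nand False = True
Thus S2 is true.

S3: In symbols: not (not P and ((Q nor R) -> S))

not P = not True = False
Q nor R = False nor True = False
(Q nor R) -> S = False -> False = True
not P and ((Q nor R) -> S) = False and True = False
not (not P and ((Q nor R) -> S)) = not False = True
Thus S3 is true.

True statements: 3 (S1, S2, S3).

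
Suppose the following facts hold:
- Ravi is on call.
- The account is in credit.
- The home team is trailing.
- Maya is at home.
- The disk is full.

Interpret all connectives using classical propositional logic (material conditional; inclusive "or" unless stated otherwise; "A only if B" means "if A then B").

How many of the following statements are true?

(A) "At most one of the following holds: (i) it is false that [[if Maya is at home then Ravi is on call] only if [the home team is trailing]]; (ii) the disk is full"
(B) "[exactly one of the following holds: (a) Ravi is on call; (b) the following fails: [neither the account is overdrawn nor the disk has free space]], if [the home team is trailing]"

2

Let L = "Maya is at home" (T), Q = "Ravi is on call" (T), H = "the home team is leading" (F), R = "the disk is full" (T), D = "the account is overdrawn" (F).

(A): In symbols: ¬((L → Q) → ¬H) ↑ R

L → Q = T → T = T
¬H = ¬F = T
(L → Q) → ¬H = T → T = T
¬((L → Q) → ¬H) = ¬T = F
¬((L → Q) → ¬H) ↑ R = F ↑ T = T
Hence (A) is true.

(B): Formalization: ¬H → (Q ⊕ ¬(D ↓ ¬R))

¬H = ¬F = T
¬R = ¬T = F
D ↓ ¬R = F ↓ F = T
¬(D ↓ ¬R) = ¬T = F
Q ⊕ ¬(D ↓ ¬R) = T ⊕ F = T
¬H → (Q ⊕ ¬(D ↓ ¬R)) = T → T = T
So (B) is true.

True statements: 2.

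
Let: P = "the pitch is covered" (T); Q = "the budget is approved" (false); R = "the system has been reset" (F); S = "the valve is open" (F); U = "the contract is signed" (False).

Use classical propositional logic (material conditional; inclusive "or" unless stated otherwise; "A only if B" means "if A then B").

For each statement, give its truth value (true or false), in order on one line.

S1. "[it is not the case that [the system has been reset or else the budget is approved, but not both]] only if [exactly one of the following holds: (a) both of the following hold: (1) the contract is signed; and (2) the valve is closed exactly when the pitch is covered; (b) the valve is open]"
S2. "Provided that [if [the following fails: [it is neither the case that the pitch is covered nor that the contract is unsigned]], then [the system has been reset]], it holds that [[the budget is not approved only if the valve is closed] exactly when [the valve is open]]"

S1 F; S2 T

S1: Parsed as ¬(R ⊕ Q) → ((U ∧ (¬S ↔ P)) ⊕ S)

R ⊕ Q = F ⊕ F = F
¬(R ⊕ Q) = ¬F = T
¬S = ¬F = T
¬S ↔ P = T ↔ T = T
U ∧ (¬S ↔ P) = F ∧ T = F
(U ∧ (¬S ↔ P)) ⊕ S = F ⊕ F = F
¬(R ⊕ Q) → ((U ∧ (¬S ↔ P)) ⊕ S) = T → F = F
Hence S1 is false.

S2: In symbols: (¬(P ↓ ¬U) → R) → ((¬Q → ¬S) ↔ S)

¬U = ¬F = T
P ↓ ¬U = T ↓ T = F
¬(P ↓ ¬U) = ¬F = T
¬(P ↓ ¬U) → R = T → F = F
¬Q = ¬F = T
¬S = ¬F = T
¬Q → ¬S = T → T = T
(¬Q → ¬S) ↔ S = T ↔ F = F
(¬(P ↓ ¬U) → R) → ((¬Q → ¬S) ↔ S) = F → F = T
So S2 is true.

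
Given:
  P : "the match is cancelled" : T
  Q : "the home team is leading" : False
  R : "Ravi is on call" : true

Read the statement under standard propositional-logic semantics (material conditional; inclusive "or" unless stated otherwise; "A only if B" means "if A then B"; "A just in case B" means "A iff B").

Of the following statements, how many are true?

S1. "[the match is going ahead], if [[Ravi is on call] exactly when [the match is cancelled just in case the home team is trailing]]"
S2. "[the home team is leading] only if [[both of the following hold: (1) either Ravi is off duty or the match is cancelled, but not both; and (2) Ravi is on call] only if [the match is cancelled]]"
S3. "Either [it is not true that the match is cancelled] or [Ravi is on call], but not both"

2

S1: In symbols: (R iff (P iff not Q)) -> not P

not Q = not False = True
P iff not Q = True iff True = True
R iff (P iff not Q) = True iff True = True
not P = not True = False
(R iff (P iff not Q)) -> not P = True -> False = False
So S1 is false.

S2: Formalization: Q -> (((not R xor P) and R) -> P)

not R = not True = False
not R xor P = False xor True = True
(not R xor P) and R = True and True = True
((not R xor P) and R) -> P = True -> True = True
Q -> (((not R xor P) and R) -> P) = False -> True = True
Thus S2 is true.

S3: Parsed as not P xor R

not P = not True = False
not P xor R = False xor True = True
Thus S3 is true.

True statements: 2 (S2, S3).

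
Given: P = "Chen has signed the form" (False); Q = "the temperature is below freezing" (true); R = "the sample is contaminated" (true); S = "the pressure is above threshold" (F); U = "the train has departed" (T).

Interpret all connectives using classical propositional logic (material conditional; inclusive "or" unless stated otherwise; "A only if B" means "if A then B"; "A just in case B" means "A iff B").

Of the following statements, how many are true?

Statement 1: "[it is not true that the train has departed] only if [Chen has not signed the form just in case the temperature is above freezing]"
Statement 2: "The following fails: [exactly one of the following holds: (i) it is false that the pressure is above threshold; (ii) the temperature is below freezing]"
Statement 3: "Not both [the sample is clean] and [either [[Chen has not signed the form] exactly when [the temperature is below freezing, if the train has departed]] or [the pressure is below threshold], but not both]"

3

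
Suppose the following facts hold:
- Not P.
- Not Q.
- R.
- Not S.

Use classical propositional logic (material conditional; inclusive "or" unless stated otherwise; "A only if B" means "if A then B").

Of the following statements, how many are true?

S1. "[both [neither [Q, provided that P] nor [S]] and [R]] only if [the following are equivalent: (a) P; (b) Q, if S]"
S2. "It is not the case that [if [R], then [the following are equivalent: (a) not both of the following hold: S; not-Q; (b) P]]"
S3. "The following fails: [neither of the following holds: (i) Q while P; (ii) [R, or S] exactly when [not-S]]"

S1: This is (((P → Q) ↓ S) ∧ R) → (P ↔ (S → Q)).

P → Q = F → F = T
(P → Q) ↓ S = T ↓ F = F
((P → Q) ↓ S) ∧ R = F ∧ T = F
S → Q = F → F = T
P ↔ (S → Q) = F ↔ T = F
(((P → Q) ↓ S) ∧ R) → (P ↔ (S → Q)) = F → F = T
Thus S1 is true.

S2: In symbols: ¬(R → ((S ↑ ¬Q) ↔ P))

¬Q = ¬F = T
S ↑ ¬Q = F ↑ T = T
(S ↑ ¬Q) ↔ P = T ↔ F = F
R → ((S ↑ ¬Q) ↔ P) = T → F = F
¬(R → ((S ↑ ¬Q) ↔ P)) = ¬F = T
Hence S2 is true.

S3: In symbols: ¬((Q ∧ P) ↓ ((R ∨ S) ↔ ¬S))

Q ∧ P = F ∧ F = F
R ∨ S = T ∨ F = T
¬S = ¬F = T
(R ∨ S) ↔ ¬S = T ↔ T = T
(Q ∧ P) ↓ ((R ∨ S) ↔ ¬S) = F ↓ T = F
¬((Q ∧ P) ↓ ((R ∨ S) ↔ ¬S)) = ¬F = T
Thus S3 is true.

3 of the 3 statements are true (S1, S2, S3).

3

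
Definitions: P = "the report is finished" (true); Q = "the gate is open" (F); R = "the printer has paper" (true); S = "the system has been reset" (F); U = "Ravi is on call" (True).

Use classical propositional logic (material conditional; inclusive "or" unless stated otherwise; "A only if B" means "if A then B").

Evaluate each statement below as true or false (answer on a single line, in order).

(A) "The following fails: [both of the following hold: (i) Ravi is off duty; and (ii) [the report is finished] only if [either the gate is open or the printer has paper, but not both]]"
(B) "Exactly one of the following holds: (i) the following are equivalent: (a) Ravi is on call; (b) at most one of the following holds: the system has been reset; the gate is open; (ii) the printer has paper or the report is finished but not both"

(A): In symbols: ~(~U & (P -> (Q xor R)))

~U = ~T = F
Q xor R = F xor T = T
P -> (Q xor R) = T -> T = T
~U & (P -> (Q xor R)) = F & T = F
~(~U & (P -> (Q xor R))) = ~F = T
Thus (A) is true.

(B): In symbols: (U <-> (S nand Q)) xor (R xor P)

S nand Q = F nand F = T
U <-> (S nand Q) = T <-> T = T
R xor P = T xor T = F
(U <-> (S nand Q)) xor (R xor P) = T xor F = T
So (B) is true.

(A) true, (B) true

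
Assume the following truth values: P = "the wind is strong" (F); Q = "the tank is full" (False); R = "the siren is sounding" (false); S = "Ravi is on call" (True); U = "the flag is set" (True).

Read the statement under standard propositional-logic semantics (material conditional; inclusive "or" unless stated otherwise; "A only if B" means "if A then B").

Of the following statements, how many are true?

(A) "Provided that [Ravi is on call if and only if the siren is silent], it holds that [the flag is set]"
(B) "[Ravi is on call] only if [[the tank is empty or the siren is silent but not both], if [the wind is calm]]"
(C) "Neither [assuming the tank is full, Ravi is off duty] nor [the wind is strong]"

1

(A): Formalization: (S iff not R) -> U

not R = not False = True
S iff not R = True iff True = True
(S iff not R) -> U = True -> True = True
Thus (A) is true.

(B): This is S -> (not P -> (not Q xor not R)).

not P = not False = True
not Q = not False = True
not R = not False = True
not Q xor not R = True xor True = False
not P -> (not Q xor not R) = True -> False = False
S -> (not P -> (not Q xor not R)) = True -> False = False
Thus (B) is false.

(C): Formalization: (Q -> not S) nor P

not S = not True = False
Q -> not S = False -> False = True
(Q -> not S) nor P = True nor False = False
So (C) is false.

1 of the 3 statements is true ((A)).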